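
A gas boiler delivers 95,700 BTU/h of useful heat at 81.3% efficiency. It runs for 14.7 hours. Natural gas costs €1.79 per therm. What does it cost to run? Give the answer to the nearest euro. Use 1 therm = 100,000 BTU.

€31

Heat delivered = 95,700 BTU/h × 14.7 h = 1,406,790 BTU
Gas input = 1,406,790 / 0.813 = 1,730,369 BTU
= 1,730,369 / 100,000 = 17.3 therm
Cost = 17.3 × €1.79/therm = €30.97 ≈ €31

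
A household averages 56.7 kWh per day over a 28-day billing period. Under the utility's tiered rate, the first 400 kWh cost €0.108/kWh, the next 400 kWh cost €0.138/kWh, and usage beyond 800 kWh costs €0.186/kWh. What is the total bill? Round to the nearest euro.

€245

Usage = 56.7 kWh/day × 28 days = 1587.6 kWh
First 400 kWh × €0.108 = €43.20
Next 400 kWh × €0.138 = €55.20
Remaining 787.6 kWh × €0.186 = €146.49
Total = €244.89 ≈ €245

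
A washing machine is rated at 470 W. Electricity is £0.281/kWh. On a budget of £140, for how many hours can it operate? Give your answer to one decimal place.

Energy budget = £140 / £0.281 per kWh = 498.2 kWh = 498,221 Wh
Runtime = 498,221 Wh / 470 W = 1,060 h

1060.0 h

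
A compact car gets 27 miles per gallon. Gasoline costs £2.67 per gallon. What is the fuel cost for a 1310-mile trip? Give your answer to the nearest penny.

£129.54

Fuel = 1310 mi / 27 mpg = 48.52 gal
Cost = 48.52 gal × £2.67/gal = £129.54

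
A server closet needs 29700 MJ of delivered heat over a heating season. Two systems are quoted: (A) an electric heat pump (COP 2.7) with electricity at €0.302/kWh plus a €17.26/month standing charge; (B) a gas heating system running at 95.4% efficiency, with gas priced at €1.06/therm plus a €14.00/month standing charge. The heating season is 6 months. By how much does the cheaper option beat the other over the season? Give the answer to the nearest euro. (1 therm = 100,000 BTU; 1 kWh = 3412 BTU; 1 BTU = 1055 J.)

Heat load = 29700 MJ = 29,700,000,000 J / 1055 = 28,151,659 BTU
Gas: input = 28,151,659 / 0.954 = 29,509,076 BTU = 295.1 therm → 295.1 × €1.06 = €312.80; + 6 × €14.00 standing = €396.80
Heat pump: 28,151,659 BTU / 3412 = 8,251 kWh heat; / 2.7 = 3,056 kWh in → × €0.302 = €922.86; + 6 × €17.26 standing = €1,026.42
Difference = |€396.80 − €1,026.42| = €629.63 ≈ €630

€630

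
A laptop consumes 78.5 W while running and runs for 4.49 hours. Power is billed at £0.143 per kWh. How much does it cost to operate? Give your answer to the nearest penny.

£0.05

Energy = 78.5 W × 4.49 h = 352 Wh = 0.3525 kWh
Cost = 0.3525 kWh × £0.143/kWh = £0.05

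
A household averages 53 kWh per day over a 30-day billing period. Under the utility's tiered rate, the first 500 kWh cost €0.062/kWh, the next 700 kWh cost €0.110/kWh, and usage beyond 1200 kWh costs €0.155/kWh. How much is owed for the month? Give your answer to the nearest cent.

Usage = 53 kWh/day × 30 days = 1590 kWh
First 500 kWh × €0.062 = €31.00
Next 700 kWh × €0.110 = €77.00
Remaining 390 kWh × €0.155 = €60.45
Total = €168.45

€168.45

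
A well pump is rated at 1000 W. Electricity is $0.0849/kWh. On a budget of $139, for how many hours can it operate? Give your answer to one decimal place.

1637.2 h

Energy budget = $139 / $0.0849 per kWh = 1,637 kWh = 1,637,220 Wh
Runtime = 1,637,220 Wh / 1000 W = 1,637 h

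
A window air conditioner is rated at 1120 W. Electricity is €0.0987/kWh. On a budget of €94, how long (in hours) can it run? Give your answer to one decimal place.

Energy budget = €94 / €0.0987 per kWh = 952.4 kWh = 952,381 Wh
Runtime = 952,381 Wh / 1120 W = 850.3 h

850.3 h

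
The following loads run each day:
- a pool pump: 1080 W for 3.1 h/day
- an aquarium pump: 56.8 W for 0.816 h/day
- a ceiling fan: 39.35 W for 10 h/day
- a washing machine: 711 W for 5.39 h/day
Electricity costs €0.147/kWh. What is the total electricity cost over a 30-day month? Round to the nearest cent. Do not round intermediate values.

pool pump: 1080 W × 3.1 h × 30 d = 100,440 Wh = 100.4 kWh
aquarium pump: 56.8 W × 0.816 h × 30 d = 1,390 Wh = 1.39 kWh
ceiling fan: 39.35 W × 10 h × 30 d = 11,805 Wh = 11.8 kWh
washing machine: 711 W × 5.39 h × 30 d = 114,969 Wh = 115 kWh
Total energy = 100.4 + 1.39 + 11.8 + 115 = 228.6 kWh
Cost = 228.6 kWh × €0.147 = €33.60

€33.60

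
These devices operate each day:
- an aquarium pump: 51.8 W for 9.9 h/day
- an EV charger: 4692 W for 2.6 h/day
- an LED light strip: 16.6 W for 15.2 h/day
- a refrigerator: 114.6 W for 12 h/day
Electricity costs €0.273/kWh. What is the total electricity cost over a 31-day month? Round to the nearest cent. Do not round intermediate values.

aquarium pump: 51.8 W × 9.9 h × 31 d = 15,897 Wh = 15.9 kWh
EV charger: 4692 W × 2.6 h × 31 d = 378,175 Wh = 378.2 kWh
LED light strip: 16.6 W × 15.2 h × 31 d = 7,822 Wh = 7.822 kWh
refrigerator: 114.6 W × 12 h × 31 d = 42,631 Wh = 42.63 kWh
Total energy = 15.9 + 378.2 + 7.822 + 42.63 = 444.5 kWh
Cost = 444.5 kWh × €0.273 = €121.36

€121.36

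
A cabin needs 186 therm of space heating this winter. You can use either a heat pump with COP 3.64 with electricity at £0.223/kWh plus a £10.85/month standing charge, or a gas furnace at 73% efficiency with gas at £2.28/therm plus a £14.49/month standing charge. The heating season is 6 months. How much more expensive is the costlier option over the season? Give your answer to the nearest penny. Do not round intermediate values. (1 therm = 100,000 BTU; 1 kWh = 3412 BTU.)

Heat load = 186 therm × 100,000 = 18,600,000 BTU
Gas: input = 18,600,000 / 0.73 = 25,479,452 BTU = 254.8 therm → 254.8 × £2.28 = £580.93; + 6 × £14.49 standing = £667.87
Heat pump: 18,600,000 BTU / 3412 = 5,451 kWh heat; / 3.64 = 1,498 kWh in → × £0.223 = £333.97; + 6 × £10.85 standing = £399.07
Difference = |£667.87 − £399.07| = £268.80

£268.80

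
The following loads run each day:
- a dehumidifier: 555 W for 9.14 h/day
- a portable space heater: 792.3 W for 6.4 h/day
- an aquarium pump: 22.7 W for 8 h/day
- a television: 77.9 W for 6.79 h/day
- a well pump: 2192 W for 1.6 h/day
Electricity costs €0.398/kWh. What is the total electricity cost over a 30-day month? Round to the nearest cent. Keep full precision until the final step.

dehumidifier: 555 W × 9.14 h × 30 d = 152,181 Wh = 152.2 kWh
portable space heater: 792.3 W × 6.4 h × 30 d = 152,122 Wh = 152.1 kWh
aquarium pump: 22.7 W × 8 h × 30 d = 5,448 Wh = 5.448 kWh
television: 77.9 W × 6.79 h × 30 d = 15,868 Wh = 15.87 kWh
well pump: 2192 W × 1.6 h × 30 d = 105,216 Wh = 105.2 kWh
Total energy = 152.2 + 152.1 + 5.448 + 15.87 + 105.2 = 430.8 kWh
Cost = 430.8 kWh × €0.398 = €171.47

€171.47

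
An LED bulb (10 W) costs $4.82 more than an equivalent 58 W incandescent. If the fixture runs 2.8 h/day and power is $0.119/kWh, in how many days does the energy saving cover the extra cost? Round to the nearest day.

Power saved = 58 − 10 = 48 W
Daily energy saved = 48 W × 2.8 h = 134.4 Wh = 0.1344 kWh
Daily savings = 0.1344 × $0.119 = $0.0160
Payback = $4.82 / $0.0160 per day = 301.4 days

301 days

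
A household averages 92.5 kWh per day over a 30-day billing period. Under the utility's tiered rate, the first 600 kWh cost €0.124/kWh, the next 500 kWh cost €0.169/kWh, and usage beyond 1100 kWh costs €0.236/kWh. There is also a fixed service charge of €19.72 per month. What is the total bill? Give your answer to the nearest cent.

Usage = 92.5 kWh/day × 30 days = 2775 kWh
First 600 kWh × €0.124 = €74.40
Next 500 kWh × €0.169 = €84.50
Remaining 1675 kWh × €0.236 = €395.30
Energy charge = €554.20; + service €19.72 = €573.92

€573.92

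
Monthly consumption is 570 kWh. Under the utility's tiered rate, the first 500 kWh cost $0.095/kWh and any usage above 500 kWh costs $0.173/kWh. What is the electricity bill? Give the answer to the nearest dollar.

$60

First 500 kWh × $0.095 = $47.50
Remaining 70 kWh × $0.173 = $12.11
Total = $59.61 ≈ $60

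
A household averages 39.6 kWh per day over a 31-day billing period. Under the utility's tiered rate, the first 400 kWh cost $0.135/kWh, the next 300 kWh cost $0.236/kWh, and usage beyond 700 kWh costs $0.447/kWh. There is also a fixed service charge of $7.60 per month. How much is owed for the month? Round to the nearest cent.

Usage = 39.6 kWh/day × 31 days = 1227.6 kWh
First 400 kWh × $0.135 = $54.00
Next 300 kWh × $0.236 = $70.80
Remaining 527.6 kWh × $0.447 = $235.84
Energy charge = $360.64; + service $7.60 = $368.24

$368.24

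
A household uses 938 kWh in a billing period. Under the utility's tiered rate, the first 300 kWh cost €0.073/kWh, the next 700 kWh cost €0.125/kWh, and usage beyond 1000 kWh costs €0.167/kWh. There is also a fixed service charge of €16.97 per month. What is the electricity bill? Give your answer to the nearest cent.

€118.62

First 300 kWh × €0.073 = €21.90
Next 638 kWh × €0.125 = €79.75
Remaining tier: 0 kWh (not reached)
Energy charge = €101.65; + service €16.97 = €118.62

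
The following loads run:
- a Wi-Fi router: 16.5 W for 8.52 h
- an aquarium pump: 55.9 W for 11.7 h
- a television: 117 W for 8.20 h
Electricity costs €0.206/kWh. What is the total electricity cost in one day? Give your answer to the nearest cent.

Wi-Fi router: 16.5 W × 8.52 h = 141 Wh = 0.1406 kWh
aquarium pump: 55.9 W × 11.7 h = 654 Wh = 0.654 kWh
television: 117 W × 8.20 h = 959 Wh = 0.9594 kWh
Total energy = 0.1406 + 0.654 + 0.9594 = 1.754 kWh
Cost = 1.754 kWh × €0.206 = €0.36

€0.36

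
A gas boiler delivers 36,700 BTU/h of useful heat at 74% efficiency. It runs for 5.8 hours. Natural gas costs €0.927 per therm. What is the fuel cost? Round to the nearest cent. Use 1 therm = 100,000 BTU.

€2.67

Heat delivered = 36,700 BTU/h × 5.8 h = 212,860 BTU
Gas input = 212,860 / 0.74 = 287,649 BTU
= 287,649 / 100,000 = 2.876 therm
Cost = 2.876 × €0.927/therm = €2.67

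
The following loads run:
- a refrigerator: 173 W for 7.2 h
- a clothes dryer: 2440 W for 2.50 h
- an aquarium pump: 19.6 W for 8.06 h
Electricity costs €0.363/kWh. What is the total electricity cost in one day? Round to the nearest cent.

€2.72

refrigerator: 173 W × 7.2 h = 1,246 Wh = 1.246 kWh
clothes dryer: 2440 W × 2.50 h = 6,100 Wh = 6.1 kWh
aquarium pump: 19.6 W × 8.06 h = 158 Wh = 0.158 kWh
Total energy = 1.246 + 6.1 + 0.158 = 7.504 kWh
Cost = 7.504 kWh × €0.363 = €2.72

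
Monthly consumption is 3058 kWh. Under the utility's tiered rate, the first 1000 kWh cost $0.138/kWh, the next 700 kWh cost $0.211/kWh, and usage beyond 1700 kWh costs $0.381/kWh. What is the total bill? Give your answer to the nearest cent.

$803.10

First 1000 kWh × $0.138 = $138.00
Next 700 kWh × $0.211 = $147.70
Remaining 1358 kWh × $0.381 = $517.40
Total = $803.10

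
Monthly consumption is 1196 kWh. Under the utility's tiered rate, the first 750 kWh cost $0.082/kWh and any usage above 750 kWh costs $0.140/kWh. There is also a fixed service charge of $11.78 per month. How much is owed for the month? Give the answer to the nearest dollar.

$136

First 750 kWh × $0.082 = $61.50
Remaining 446 kWh × $0.140 = $62.44
Energy charge = $123.94; + service $11.78 = $135.72 ≈ $136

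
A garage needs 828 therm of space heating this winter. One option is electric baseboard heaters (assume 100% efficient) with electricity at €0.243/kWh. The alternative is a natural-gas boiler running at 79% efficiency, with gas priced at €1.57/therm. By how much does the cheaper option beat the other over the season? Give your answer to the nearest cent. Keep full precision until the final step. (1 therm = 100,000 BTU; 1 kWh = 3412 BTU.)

Heat load = 828 therm × 100,000 = 82,800,000 BTU
Gas: input = 82,800,000 / 0.79 = 104,810,127 BTU = 1,048 therm → 1,048 × €1.57 = €1,645.52
Electric: 82,800,000 BTU / 3412 = 24,270 kWh → × €0.243 = €5,896.95
Difference = |€1,645.52 − €5,896.95| = €4,251.43

€4251.43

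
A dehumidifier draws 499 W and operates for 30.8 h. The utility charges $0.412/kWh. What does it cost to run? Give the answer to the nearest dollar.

Energy = 499 W × 30.8 h = 15,369 Wh = 15.37 kWh
Cost = 15.37 kWh × $0.412/kWh = $6.33 ≈ $6

$6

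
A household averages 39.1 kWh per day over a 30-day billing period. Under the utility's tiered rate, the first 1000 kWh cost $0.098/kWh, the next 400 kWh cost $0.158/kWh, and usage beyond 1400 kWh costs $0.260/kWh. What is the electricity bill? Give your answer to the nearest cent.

Usage = 39.1 kWh/day × 30 days = 1173 kWh
First 1000 kWh × $0.098 = $98.00
Next 173 kWh × $0.158 = $27.33
Remaining tier: 0 kWh (not reached)
Total = $125.33

$125.33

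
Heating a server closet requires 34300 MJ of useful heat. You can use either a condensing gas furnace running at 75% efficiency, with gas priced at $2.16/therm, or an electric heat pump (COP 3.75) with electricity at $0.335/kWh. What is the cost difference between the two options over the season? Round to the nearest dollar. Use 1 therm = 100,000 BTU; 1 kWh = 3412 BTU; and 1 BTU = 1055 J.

Heat load = 34300 MJ = 34,300,000,000 J / 1055 = 32,511,848 BTU
Gas: input = 32,511,848 / 0.75 = 43,349,131 BTU = 433.5 therm → 433.5 × $2.16 = $936.34
Heat pump: 32,511,848 BTU / 3412 = 9,529 kWh heat; / 3.75 = 2,541 kWh in → × $0.335 = $851.23
Difference = |$936.34 − $851.23| = $85.11 ≈ $85

$85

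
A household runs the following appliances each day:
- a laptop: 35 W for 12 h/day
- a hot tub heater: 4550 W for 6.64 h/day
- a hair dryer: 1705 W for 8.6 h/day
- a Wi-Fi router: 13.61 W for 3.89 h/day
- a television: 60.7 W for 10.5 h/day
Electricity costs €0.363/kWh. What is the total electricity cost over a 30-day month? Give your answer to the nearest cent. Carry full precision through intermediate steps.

€500.78

laptop: 35 W × 12 h × 30 d = 12,600 Wh = 12.6 kWh
hot tub heater: 4550 W × 6.64 h × 30 d = 906,360 Wh = 906.4 kWh
hair dryer: 1705 W × 8.6 h × 30 d = 439,890 Wh = 439.9 kWh
Wi-Fi router: 13.61 W × 3.89 h × 30 d = 1,588 Wh = 1.588 kWh
television: 60.7 W × 10.5 h × 30 d = 19,120 Wh = 19.12 kWh
Total energy = 12.6 + 906.4 + 439.9 + 1.588 + 19.12 = 1,380 kWh
Cost = 1,380 kWh × €0.363 = €500.78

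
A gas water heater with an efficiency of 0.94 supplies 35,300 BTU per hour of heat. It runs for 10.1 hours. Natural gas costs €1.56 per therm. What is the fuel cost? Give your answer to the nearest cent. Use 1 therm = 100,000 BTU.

Heat delivered = 35,300 BTU/h × 10.1 h = 356,530 BTU
Gas input = 356,530 / 0.94 = 379,287 BTU
= 379,287 / 100,000 = 3.793 therm
Cost = 3.793 × €1.56/therm = €5.92

€5.92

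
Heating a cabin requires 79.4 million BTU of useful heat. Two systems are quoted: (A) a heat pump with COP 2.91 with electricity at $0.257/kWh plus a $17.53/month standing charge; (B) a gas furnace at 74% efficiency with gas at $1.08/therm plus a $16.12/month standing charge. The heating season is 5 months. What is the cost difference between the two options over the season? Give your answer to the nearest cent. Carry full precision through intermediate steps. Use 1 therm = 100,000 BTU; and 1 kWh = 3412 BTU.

Heat load = 79.4 × 10⁶ BTU = 79,400,000 BTU
Gas: input = 79,400,000 / 0.74 = 107,297,297 BTU = 1,073 therm → 1,073 × $1.08 = $1,158.81; + 5 × $16.12 standing = $1,239.41
Heat pump: 79,400,000 BTU / 3412 = 23,270 kWh heat; / 2.91 = 7,997 kWh in → × $0.257 = $2,055.19; + 5 × $17.53 standing = $2,142.84
Difference = |$1,239.41 − $2,142.84| = $903.43

$903.43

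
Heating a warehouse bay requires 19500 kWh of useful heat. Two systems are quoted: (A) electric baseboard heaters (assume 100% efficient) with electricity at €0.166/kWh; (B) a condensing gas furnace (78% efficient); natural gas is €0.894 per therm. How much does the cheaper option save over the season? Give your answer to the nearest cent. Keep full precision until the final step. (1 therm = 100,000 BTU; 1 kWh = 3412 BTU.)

Heat load = 19500 kWh × 3412 = 66,534,000 BTU
Gas: input = 66,534,000 / 0.78 = 85,300,000 BTU = 853 therm → 853 × €0.894 = €762.58
Electric: 66,534,000 BTU / 3412 = 19,500 kWh → × €0.166 = €3,237.00
Difference = |€762.58 − €3,237.00| = €2,474.42

€2474.42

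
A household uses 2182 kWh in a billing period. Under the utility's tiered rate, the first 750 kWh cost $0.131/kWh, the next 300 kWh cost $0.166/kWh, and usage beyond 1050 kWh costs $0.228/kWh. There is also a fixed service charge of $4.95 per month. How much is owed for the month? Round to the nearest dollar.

$411

First 750 kWh × $0.131 = $98.25
Next 300 kWh × $0.166 = $49.80
Remaining 1132 kWh × $0.228 = $258.10
Energy charge = $406.15; + service $4.95 = $411.10 ≈ $411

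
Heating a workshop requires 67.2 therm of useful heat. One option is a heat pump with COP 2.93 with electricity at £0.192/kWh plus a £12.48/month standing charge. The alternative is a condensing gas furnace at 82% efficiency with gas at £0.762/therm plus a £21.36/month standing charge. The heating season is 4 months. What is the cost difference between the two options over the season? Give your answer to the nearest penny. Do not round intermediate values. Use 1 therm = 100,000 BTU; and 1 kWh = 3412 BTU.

Heat load = 67.2 therm × 100,000 = 6,720,000 BTU
Gas: input = 6,720,000 / 0.82 = 8,195,122 BTU = 81.95 therm → 81.95 × £0.762 = £62.45; + 4 × £21.36 standing = £147.89
Heat pump: 6,720,000 BTU / 3412 = 1,970 kWh heat; / 2.93 = 672.2 kWh in → × £0.192 = £129.06; + 4 × £12.48 standing = £178.98
Difference = |£147.89 − £178.98| = £31.09

£31.09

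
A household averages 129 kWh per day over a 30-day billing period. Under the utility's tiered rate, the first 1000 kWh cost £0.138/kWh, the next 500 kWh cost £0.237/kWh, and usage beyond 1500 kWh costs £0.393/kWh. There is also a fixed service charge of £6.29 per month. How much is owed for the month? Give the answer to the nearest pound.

Usage = 129 kWh/day × 30 days = 3870 kWh
First 1000 kWh × £0.138 = £138.00
Next 500 kWh × £0.237 = £118.50
Remaining 2370 kWh × £0.393 = £931.41
Energy charge = £1,187.91; + service £6.29 = £1,194.20 ≈ £1194

£1194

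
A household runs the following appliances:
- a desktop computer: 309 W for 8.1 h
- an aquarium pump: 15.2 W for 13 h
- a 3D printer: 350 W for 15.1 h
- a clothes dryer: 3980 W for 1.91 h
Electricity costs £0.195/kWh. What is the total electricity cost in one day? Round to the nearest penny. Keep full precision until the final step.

£3.04

desktop computer: 309 W × 8.1 h = 2,503 Wh = 2.503 kWh
aquarium pump: 15.2 W × 13 h = 198 Wh = 0.1976 kWh
3D printer: 350 W × 15.1 h = 5,285 Wh = 5.285 kWh
clothes dryer: 3980 W × 1.91 h = 7,602 Wh = 7.602 kWh
Total energy = 2.503 + 0.1976 + 5.285 + 7.602 = 15.59 kWh
Cost = 15.59 kWh × £0.195 = £3.04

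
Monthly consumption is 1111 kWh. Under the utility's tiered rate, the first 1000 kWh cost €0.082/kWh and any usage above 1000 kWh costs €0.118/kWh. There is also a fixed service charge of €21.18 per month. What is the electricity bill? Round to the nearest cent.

€116.28

First 1000 kWh × €0.082 = €82.00
Remaining 111 kWh × €0.118 = €13.10
Energy charge = €95.10; + service €21.18 = €116.28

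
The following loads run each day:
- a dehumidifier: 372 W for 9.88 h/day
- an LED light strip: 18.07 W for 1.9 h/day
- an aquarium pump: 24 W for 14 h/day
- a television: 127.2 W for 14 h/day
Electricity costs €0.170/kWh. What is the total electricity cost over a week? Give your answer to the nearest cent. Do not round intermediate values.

dehumidifier: 372 W × 9.88 h × 7 d = 25,728 Wh = 25.73 kWh
LED light strip: 18.07 W × 1.9 h × 7 d = 240 Wh = 0.2403 kWh
aquarium pump: 24 W × 14 h × 7 d = 2,352 Wh = 2.352 kWh
television: 127.2 W × 14 h × 7 d = 12,466 Wh = 12.47 kWh
Total energy = 25.73 + 0.2403 + 2.352 + 12.47 = 40.79 kWh
Cost = 40.79 kWh × €0.170 = €6.93

€6.93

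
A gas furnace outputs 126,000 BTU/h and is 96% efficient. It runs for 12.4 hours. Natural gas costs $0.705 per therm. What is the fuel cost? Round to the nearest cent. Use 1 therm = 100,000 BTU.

Heat delivered = 126,000 BTU/h × 12.4 h = 1,562,400 BTU
Gas input = 1,562,400 / 0.96 = 1,627,500 BTU
= 1,627,500 / 100,000 = 16.27 therm
Cost = 16.27 × $0.705/therm = $11.47

$11.47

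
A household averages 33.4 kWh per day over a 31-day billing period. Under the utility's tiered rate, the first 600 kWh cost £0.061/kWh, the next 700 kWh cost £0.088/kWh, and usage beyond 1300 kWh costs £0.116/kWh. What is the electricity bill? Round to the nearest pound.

Usage = 33.4 kWh/day × 31 days = 1035.4 kWh
First 600 kWh × £0.061 = £36.60
Next 435.4 kWh × £0.088 = £38.32
Remaining tier: 0 kWh (not reached)
Total = £74.92 ≈ £75

£75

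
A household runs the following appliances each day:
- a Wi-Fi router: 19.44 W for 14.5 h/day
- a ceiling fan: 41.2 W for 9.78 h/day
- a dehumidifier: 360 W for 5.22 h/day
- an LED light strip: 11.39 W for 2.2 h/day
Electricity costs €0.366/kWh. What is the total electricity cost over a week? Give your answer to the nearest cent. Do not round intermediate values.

Wi-Fi router: 19.44 W × 14.5 h × 7 d = 1,973 Wh = 1.973 kWh
ceiling fan: 41.2 W × 9.78 h × 7 d = 2,821 Wh = 2.821 kWh
dehumidifier: 360 W × 5.22 h × 7 d = 13,154 Wh = 13.15 kWh
LED light strip: 11.39 W × 2.2 h × 7 d = 175 Wh = 0.1754 kWh
Total energy = 1.973 + 2.821 + 13.15 + 0.1754 = 18.12 kWh
Cost = 18.12 kWh × €0.366 = €6.63

€6.63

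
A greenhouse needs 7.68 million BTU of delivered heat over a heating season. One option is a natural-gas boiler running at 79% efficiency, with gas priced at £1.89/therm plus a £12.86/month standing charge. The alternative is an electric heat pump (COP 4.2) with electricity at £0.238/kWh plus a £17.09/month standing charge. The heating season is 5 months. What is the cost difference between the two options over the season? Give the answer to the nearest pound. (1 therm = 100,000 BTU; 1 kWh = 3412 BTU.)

£35

Heat load = 7.68 × 10⁶ BTU = 7,680,000 BTU
Gas: input = 7,680,000 / 0.79 = 9,721,519 BTU = 97.22 therm → 97.22 × £1.89 = £183.74; + 5 × £12.86 standing = £248.04
Heat pump: 7,680,000 BTU / 3412 = 2,251 kWh heat; / 4.2 = 535.9 kWh in → × £0.238 = £127.55; + 5 × £17.09 standing = £213.00
Difference = |£248.04 − £213.00| = £35.04 ≈ £35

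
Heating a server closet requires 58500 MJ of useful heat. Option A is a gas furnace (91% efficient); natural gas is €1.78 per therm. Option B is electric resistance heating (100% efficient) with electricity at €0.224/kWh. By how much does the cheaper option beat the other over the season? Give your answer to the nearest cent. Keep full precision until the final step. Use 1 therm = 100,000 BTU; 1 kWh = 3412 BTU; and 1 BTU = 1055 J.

€2555.71

Heat load = 58500 MJ = 58,500,000,000 J / 1055 = 55,450,237 BTU
Gas: input = 55,450,237 / 0.91 = 60,934,326 BTU = 609.3 therm → 609.3 × €1.78 = €1,084.63
Electric: 55,450,237 BTU / 3412 = 16,250 kWh → × €0.224 = €3,640.34
Difference = |€1,084.63 − €3,640.34| = €2,555.71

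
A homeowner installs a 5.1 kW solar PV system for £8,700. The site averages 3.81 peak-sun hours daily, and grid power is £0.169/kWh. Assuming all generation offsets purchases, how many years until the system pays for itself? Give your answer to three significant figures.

7.26 years

Daily generation = 5.1 kW × 3.81 h = 19.43 kWh
Annual generation = 19.43 × 365 = 7092.3 kWh
Annual savings = 7092.3 × £0.169 = £1,198.60
Payback = £8,700 / £1,198.60 = 7.26 years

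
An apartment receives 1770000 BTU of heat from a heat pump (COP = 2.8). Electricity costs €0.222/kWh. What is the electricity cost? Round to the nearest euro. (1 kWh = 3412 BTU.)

Heat delivered = 1,770,000 BTU / 3412 = 518.8 kWh
Electrical input = 518.8 kWh / 2.8 = 185.3 kWh
Cost = 185.3 × €0.222/kWh = €41.13 ≈ €41

€41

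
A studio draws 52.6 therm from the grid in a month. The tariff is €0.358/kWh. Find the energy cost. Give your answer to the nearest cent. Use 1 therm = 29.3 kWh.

52.6 therm × (29.3 kWh/therm) = 1,541 kWh
Cost = 1,541 kWh × €0.358/kWh = €551.74

€551.74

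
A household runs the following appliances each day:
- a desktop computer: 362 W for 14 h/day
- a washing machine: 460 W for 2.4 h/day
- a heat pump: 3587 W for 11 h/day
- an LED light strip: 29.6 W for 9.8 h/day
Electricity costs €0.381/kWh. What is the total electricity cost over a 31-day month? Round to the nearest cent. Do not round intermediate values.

desktop computer: 362 W × 14 h × 31 d = 157,108 Wh = 157.1 kWh
washing machine: 460 W × 2.4 h × 31 d = 34,224 Wh = 34.22 kWh
heat pump: 3587 W × 11 h × 31 d = 1,223,167 Wh = 1,223 kWh
LED light strip: 29.6 W × 9.8 h × 31 d = 8,992 Wh = 8.992 kWh
Total energy = 157.1 + 34.22 + 1,223 + 8.992 = 1,423 kWh
Cost = 1,423 kWh × €0.381 = €542.35

€542.35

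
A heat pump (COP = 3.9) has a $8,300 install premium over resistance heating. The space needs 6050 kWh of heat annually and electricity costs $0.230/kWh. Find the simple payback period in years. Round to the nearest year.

8 years

Resistance: 6050 kWh × $0.230 = $1,391.50/yr
Heat pump: 6050 / 3.9 = 1551 kWh in → × $0.230 = $356.79/yr
Annual savings = $1,034.71
Payback = $8,300 / $1,034.71 = 8.02 years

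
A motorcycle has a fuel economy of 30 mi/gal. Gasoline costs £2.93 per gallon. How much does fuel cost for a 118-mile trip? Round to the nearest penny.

Fuel = 118 mi / 30 mpg = 3.933 gal
Cost = 3.933 gal × £2.93/gal = £11.52

£11.52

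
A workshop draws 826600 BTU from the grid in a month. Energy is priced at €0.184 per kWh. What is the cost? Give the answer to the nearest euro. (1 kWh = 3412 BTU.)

€45

826600 BTU × (0.00029308 kWh/BTU) = 242.3 kWh
Cost = 242.3 kWh × €0.184/kWh = €44.58 ≈ €45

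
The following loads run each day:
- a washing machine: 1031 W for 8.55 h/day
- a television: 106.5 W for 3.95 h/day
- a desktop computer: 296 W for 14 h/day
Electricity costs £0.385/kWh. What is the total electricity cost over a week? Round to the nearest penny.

washing machine: 1031 W × 8.55 h × 7 d = 61,705 Wh = 61.71 kWh
television: 106.5 W × 3.95 h × 7 d = 2,945 Wh = 2.945 kWh
desktop computer: 296 W × 14 h × 7 d = 29,008 Wh = 29.01 kWh
Total energy = 61.71 + 2.945 + 29.01 = 93.66 kWh
Cost = 93.66 kWh × £0.385 = £36.06

£36.06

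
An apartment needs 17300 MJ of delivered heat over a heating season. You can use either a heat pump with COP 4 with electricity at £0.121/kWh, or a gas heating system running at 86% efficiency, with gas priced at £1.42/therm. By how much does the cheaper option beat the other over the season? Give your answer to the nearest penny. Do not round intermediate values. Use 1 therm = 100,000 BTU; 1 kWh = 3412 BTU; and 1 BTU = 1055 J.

Heat load = 17300 MJ = 17,300,000,000 J / 1055 = 16,398,104 BTU
Gas: input = 16,398,104 / 0.86 = 19,067,563 BTU = 190.7 therm → 190.7 × £1.42 = £270.76
Heat pump: 16,398,104 BTU / 3412 = 4,806 kWh heat; / 4 = 1,202 kWh in → × £0.121 = £145.38
Difference = |£270.76 − £145.38| = £125.38

£125.38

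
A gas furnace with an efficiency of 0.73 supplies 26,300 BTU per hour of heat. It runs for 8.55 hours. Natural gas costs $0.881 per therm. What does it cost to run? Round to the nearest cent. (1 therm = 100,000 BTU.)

$2.71

Heat delivered = 26,300 BTU/h × 8.55 h = 224,865 BTU
Gas input = 224,865 / 0.73 = 308,034 BTU
= 308,034 / 100,000 = 3.08 therm
Cost = 3.08 × $0.881/therm = $2.71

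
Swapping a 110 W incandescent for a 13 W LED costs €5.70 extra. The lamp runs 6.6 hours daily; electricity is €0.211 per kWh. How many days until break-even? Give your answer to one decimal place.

42.2 days

Power saved = 110 − 13 = 97 W
Daily energy saved = 97 W × 6.6 h = 640.2 Wh = 0.6402 kWh
Daily savings = 0.6402 × €0.211 = €0.1351
Payback = €5.70 / €0.1351 per day = 42.2 days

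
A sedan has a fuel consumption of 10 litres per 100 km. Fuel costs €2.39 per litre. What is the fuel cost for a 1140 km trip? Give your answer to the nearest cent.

Fuel = 10 L/100 km × 1140 km / 100 = 114 L
Cost = 114 L × €2.39/L = €272.46

€272.46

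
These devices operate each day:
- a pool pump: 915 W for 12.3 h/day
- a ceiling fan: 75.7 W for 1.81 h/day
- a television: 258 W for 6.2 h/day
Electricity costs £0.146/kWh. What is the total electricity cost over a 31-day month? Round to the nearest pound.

£59

pool pump: 915 W × 12.3 h × 31 d = 348,890 Wh = 348.9 kWh
ceiling fan: 75.7 W × 1.81 h × 31 d = 4,248 Wh = 4.248 kWh
television: 258 W × 6.2 h × 31 d = 49,588 Wh = 49.59 kWh
Total energy = 348.9 + 4.248 + 49.59 = 402.7 kWh
Cost = 402.7 kWh × £0.146 = £58.80 ≈ £59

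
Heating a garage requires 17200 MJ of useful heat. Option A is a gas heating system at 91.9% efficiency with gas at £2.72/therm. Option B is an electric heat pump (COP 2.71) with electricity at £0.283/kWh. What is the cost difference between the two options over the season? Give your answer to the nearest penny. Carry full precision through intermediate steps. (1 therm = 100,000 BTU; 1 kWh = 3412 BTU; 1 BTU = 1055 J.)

£16.45

Heat load = 17200 MJ = 17,200,000,000 J / 1055 = 16,303,318 BTU
Gas: input = 16,303,318 / 0.919 = 17,740,280 BTU = 177.4 therm → 177.4 × £2.72 = £482.54
Heat pump: 16,303,318 BTU / 3412 = 4,778 kWh heat; / 2.71 = 1,763 kWh in → × £0.283 = £498.98
Difference = |£482.54 − £498.98| = £16.45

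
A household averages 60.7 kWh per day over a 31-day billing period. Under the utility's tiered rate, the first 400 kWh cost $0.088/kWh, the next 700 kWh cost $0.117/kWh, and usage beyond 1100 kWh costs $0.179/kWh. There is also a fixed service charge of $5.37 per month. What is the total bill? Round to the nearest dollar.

Usage = 60.7 kWh/day × 31 days = 1881.7 kWh
First 400 kWh × $0.088 = $35.20
Next 700 kWh × $0.117 = $81.90
Remaining 781.7 kWh × $0.179 = $139.92
Energy charge = $257.02; + service $5.37 = $262.39 ≈ $262

$262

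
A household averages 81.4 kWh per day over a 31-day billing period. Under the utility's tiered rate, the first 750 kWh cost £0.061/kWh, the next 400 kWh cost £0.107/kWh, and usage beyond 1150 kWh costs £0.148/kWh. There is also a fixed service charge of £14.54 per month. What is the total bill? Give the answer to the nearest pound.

£306

Usage = 81.4 kWh/day × 31 days = 2523.4 kWh
First 750 kWh × £0.061 = £45.75
Next 400 kWh × £0.107 = £42.80
Remaining 1373.4 kWh × £0.148 = £203.26
Energy charge = £291.81; + service £14.54 = £306.35 ≈ £306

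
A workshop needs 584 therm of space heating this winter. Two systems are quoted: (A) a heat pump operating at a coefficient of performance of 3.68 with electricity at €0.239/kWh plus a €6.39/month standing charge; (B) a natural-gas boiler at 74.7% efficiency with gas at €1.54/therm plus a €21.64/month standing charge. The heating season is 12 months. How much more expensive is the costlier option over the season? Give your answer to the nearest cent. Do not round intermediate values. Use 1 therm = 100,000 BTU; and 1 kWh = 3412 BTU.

Heat load = 584 therm × 100,000 = 58,400,000 BTU
Gas: input = 58,400,000 / 0.747 = 78,179,384 BTU = 781.8 therm → 781.8 × €1.54 = €1,203.96; + 12 × €21.64 standing = €1,463.64
Heat pump: 58,400,000 BTU / 3412 = 17,120 kWh heat; / 3.68 = 4,651 kWh in → × €0.239 = €1,111.61; + 12 × €6.39 standing = €1,188.29
Difference = |€1,463.64 − €1,188.29| = €275.35

€275.35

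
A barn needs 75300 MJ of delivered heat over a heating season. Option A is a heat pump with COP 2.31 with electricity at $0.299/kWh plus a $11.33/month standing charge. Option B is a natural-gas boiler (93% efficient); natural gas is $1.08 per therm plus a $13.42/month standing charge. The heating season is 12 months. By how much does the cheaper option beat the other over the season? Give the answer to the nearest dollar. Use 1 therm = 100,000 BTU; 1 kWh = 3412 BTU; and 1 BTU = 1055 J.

$1854

Heat load = 75300 MJ = 75,300,000,000 J / 1055 = 71,374,408 BTU
Gas: input = 71,374,408 / 0.93 = 76,746,675 BTU = 767.5 therm → 767.5 × $1.08 = $828.86; + 12 × $13.42 standing = $989.90
Heat pump: 71,374,408 BTU / 3412 = 20,920 kWh heat; / 2.31 = 9,056 kWh in → × $0.299 = $2,707.65; + 12 × $11.33 standing = $2,843.61
Difference = |$989.90 − $2,843.61| = $1,853.71 ≈ $1854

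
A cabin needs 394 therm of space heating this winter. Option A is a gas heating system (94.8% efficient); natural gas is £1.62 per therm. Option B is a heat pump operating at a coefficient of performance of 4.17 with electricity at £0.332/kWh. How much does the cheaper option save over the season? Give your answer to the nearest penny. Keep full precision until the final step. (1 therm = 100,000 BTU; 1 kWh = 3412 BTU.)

£246.08

Heat load = 394 therm × 100,000 = 39,400,000 BTU
Gas: input = 39,400,000 / 0.948 = 41,561,181 BTU = 415.6 therm → 415.6 × £1.62 = £673.29
Heat pump: 39,400,000 BTU / 3412 = 11,550 kWh heat; / 4.17 = 2,769 kWh in → × £0.332 = £919.37
Difference = |£673.29 − £919.37| = £246.08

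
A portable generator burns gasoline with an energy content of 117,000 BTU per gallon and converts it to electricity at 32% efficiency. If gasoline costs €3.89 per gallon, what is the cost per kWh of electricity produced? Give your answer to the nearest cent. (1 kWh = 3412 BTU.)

€0.35

Electrical output per gallon = 117,000 BTU × 0.32 / 3412 BTU/kWh = 10.97 kWh
Cost per kWh = €3.89 / 10.97 kWh = €0.355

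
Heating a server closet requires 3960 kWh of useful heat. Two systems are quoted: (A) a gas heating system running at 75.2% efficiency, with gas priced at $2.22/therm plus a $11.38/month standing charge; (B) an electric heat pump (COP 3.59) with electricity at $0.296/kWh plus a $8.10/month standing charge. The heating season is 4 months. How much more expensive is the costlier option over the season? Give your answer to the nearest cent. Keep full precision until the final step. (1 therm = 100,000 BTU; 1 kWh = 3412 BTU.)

Heat load = 3960 kWh × 3412 = 13,511,520 BTU
Gas: input = 13,511,520 / 0.752 = 17,967,447 BTU = 179.7 therm → 179.7 × $2.22 = $398.88; + 4 × $11.38 standing = $444.40
Heat pump: 13,511,520 BTU / 3412 = 3,960 kWh heat; / 3.59 = 1,103 kWh in → × $0.296 = $326.51; + 4 × $8.10 standing = $358.91
Difference = |$444.40 − $358.91| = $85.49

$85.49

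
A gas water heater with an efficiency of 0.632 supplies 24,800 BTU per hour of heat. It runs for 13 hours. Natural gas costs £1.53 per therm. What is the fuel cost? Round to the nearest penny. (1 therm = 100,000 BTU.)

£7.80

Heat delivered = 24,800 BTU/h × 13 h = 322,400 BTU
Gas input = 322,400 / 0.632 = 510,127 BTU
= 510,127 / 100,000 = 5.101 therm
Cost = 5.101 × £1.53/therm = £7.80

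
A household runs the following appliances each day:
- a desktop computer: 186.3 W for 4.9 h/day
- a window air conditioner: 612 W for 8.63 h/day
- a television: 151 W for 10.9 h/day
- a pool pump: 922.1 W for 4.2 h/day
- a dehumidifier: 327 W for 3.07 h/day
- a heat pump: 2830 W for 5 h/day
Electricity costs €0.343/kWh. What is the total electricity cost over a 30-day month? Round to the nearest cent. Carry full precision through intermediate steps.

€276.46

desktop computer: 186.3 W × 4.9 h × 30 d = 27,386 Wh = 27.39 kWh
window air conditioner: 612 W × 8.63 h × 30 d = 158,447 Wh = 158.4 kWh
television: 151 W × 10.9 h × 30 d = 49,377 Wh = 49.38 kWh
pool pump: 922.1 W × 4.2 h × 30 d = 116,185 Wh = 116.2 kWh
dehumidifier: 327 W × 3.07 h × 30 d = 30,117 Wh = 30.12 kWh
heat pump: 2830 W × 5 h × 30 d = 424,500 Wh = 424.5 kWh
Total energy = 27.39 + 158.4 + 49.38 + 116.2 + 30.12 + 424.5 = 806 kWh
Cost = 806 kWh × €0.343 = €276.46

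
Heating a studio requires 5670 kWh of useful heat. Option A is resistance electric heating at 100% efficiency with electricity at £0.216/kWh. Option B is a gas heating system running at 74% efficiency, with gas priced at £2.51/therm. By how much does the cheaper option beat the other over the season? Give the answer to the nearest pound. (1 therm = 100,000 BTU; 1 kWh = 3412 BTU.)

£569

Heat load = 5670 kWh × 3412 = 19,346,040 BTU
Gas: input = 19,346,040 / 0.74 = 26,143,297 BTU = 261.4 therm → 261.4 × £2.51 = £656.20
Electric: 19,346,040 BTU / 3412 = 5,670 kWh → × £0.216 = £1,224.72
Difference = |£656.20 − £1,224.72| = £568.52 ≈ £569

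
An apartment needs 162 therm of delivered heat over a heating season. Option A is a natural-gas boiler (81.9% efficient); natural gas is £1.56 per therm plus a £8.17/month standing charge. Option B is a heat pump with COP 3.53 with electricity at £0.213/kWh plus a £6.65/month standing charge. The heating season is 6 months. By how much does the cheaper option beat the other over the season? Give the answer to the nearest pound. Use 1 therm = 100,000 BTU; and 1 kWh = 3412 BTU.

£31

Heat load = 162 therm × 100,000 = 16,200,000 BTU
Gas: input = 16,200,000 / 0.819 = 19,780,220 BTU = 197.8 therm → 197.8 × £1.56 = £308.57; + 6 × £8.17 standing = £357.59
Heat pump: 16,200,000 BTU / 3412 = 4,748 kWh heat; / 3.53 = 1,345 kWh in → × £0.213 = £286.49; + 6 × £6.65 standing = £326.39
Difference = |£357.59 − £326.39| = £31.20 ≈ £31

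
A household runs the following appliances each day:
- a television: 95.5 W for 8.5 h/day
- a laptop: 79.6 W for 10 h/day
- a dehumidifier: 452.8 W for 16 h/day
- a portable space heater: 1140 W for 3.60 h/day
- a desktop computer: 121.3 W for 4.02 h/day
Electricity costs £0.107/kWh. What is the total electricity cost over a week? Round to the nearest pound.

£10

television: 95.5 W × 8.5 h × 7 d = 5,682 Wh = 5.682 kWh
laptop: 79.6 W × 10 h × 7 d = 5,572 Wh = 5.572 kWh
dehumidifier: 452.8 W × 16 h × 7 d = 50,714 Wh = 50.71 kWh
portable space heater: 1140 W × 3.60 h × 7 d = 28,728 Wh = 28.73 kWh
desktop computer: 121.3 W × 4.02 h × 7 d = 3,413 Wh = 3.413 kWh
Total energy = 5.682 + 5.572 + 50.71 + 28.73 + 3.413 = 94.11 kWh
Cost = 94.11 kWh × £0.107 = £10.07 ≈ £10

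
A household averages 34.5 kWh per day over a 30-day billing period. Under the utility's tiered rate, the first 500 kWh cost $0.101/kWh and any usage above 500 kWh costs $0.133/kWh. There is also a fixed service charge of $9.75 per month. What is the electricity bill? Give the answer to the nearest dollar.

Usage = 34.5 kWh/day × 30 days = 1035 kWh
First 500 kWh × $0.101 = $50.50
Remaining 535 kWh × $0.133 = $71.16
Energy charge = $121.66; + service $9.75 = $131.41 ≈ $131

$131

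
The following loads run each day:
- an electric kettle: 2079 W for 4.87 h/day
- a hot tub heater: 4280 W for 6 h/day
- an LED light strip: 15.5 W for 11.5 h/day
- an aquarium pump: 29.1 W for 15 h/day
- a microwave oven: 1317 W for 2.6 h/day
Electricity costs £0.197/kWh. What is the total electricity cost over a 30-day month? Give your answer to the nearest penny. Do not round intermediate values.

electric kettle: 2079 W × 4.87 h × 30 d = 303,742 Wh = 303.7 kWh
hot tub heater: 4280 W × 6 h × 30 d = 770,400 Wh = 770.4 kWh
LED light strip: 15.5 W × 11.5 h × 30 d = 5,348 Wh = 5.348 kWh
aquarium pump: 29.1 W × 15 h × 30 d = 13,095 Wh = 13.1 kWh
microwave oven: 1317 W × 2.6 h × 30 d = 102,726 Wh = 102.7 kWh
Total energy = 303.7 + 770.4 + 5.348 + 13.1 + 102.7 = 1,195 kWh
Cost = 1,195 kWh × £0.197 = £235.48

£235.48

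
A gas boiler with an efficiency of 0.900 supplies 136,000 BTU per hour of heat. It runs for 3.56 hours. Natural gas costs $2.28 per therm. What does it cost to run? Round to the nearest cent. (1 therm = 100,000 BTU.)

Heat delivered = 136,000 BTU/h × 3.56 h = 484,160 BTU
Gas input = 484,160 / 0.900 = 537,956 BTU
= 537,956 / 100,000 = 5.38 therm
Cost = 5.38 × $2.28/therm = $12.27

$12.27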